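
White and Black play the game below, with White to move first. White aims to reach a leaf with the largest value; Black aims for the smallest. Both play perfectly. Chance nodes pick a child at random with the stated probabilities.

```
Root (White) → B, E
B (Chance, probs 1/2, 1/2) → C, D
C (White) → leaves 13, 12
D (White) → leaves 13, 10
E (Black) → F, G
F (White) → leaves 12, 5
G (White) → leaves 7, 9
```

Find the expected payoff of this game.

13

C (White): max(13, 12) = 13
D (White): max(13, 10) = 13
B (Chance): 1/2·13 + 1/2·13 = 13
F (White): max(12, 5) = 12
G (White): max(7, 9) = 9
E (Black): min(12, 9) = 9
Root (White): max(13, 9) = 13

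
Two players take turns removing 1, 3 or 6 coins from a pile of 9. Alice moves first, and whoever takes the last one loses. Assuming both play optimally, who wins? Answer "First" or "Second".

First

W/L table (W = player to move can force a win):
i:   0  1  2  3  4  5  6  7  8  9
     W  L  W  L  W  L  W  W  W  W
Position 9 is W, so the first player wins.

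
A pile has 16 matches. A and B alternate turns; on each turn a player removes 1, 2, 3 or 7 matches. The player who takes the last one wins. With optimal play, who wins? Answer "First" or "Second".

Mark each pile size as W (mover wins) or L (mover loses):
i:   0  1  2  3  4  5  6  7  8  9 10 11 12 13 14 15 16
     L  W  W  W  L  W  W  W  L  W  W  W  L  W  W  W  L
Position 16 is L, so the second player wins.

Second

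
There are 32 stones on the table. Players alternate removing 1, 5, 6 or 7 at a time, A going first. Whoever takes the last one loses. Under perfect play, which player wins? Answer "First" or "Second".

W/L table (W = player to move can force a win):
i:   0  1  2  3  4  5  6  7  8  9 10 11 12 13 14 15 16 17 18 19 20 21 22 23 24 25 26 27 28 29 30 31 32
     W  L  W  L  W  L  W  W  W  W  W  W  W  L  W  L  W  L  W  W  W  W  W  W  W  L  W  L  W  L  W  W  W
Position 32 is W, so the first player wins.

First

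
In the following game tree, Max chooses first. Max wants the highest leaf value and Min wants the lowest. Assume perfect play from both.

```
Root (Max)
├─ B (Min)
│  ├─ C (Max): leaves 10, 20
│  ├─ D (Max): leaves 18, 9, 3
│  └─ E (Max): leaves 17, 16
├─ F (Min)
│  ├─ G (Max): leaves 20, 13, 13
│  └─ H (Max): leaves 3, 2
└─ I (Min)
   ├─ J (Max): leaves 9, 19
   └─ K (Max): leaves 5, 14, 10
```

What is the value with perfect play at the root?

17

C (Max): max(10, 20) = 20
D (Max): max(18, 9, 3) = 18
E (Max): max(17, 16) = 17
B (Min): min(20, 18, 17) = 17
G (Max): max(20, 13, 13) = 20
H (Max): max(3, 2) = 3
F (Min): min(20, 3) = 3
J (Max): max(9, 19) = 19
K (Max): max(5, 14, 10) = 14
I (Min): min(19, 14) = 14
Root (Max): max(17, 3, 14) = 17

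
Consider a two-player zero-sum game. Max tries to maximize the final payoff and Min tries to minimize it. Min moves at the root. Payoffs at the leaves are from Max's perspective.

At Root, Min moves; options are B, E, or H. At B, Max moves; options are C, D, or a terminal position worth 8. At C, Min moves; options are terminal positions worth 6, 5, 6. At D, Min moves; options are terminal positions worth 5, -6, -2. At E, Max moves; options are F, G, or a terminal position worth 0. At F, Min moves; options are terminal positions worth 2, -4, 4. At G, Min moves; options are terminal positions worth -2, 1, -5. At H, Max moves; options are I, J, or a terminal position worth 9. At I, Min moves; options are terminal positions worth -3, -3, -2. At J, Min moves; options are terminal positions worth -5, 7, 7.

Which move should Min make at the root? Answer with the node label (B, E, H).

C (Min): min(6, 5, 6) = 5
D (Min): min(5, -6, -2) = -6
B (Max): max(5, -6, 8) = 8
F (Min): min(2, -4, 4) = -4
G (Min): min(-2, 1, -5) = -5
E (Max): max(-4, -5, 0) = 0
I (Min): min(-3, -3, -2) = -3
J (Min): min(-5, 7, 7) = -5
H (Max): max(-3, -5, 9) = 9
Root (Min): min(8, 0, 9) = 0
Min picks the child with the lowest value: E (value 0).

E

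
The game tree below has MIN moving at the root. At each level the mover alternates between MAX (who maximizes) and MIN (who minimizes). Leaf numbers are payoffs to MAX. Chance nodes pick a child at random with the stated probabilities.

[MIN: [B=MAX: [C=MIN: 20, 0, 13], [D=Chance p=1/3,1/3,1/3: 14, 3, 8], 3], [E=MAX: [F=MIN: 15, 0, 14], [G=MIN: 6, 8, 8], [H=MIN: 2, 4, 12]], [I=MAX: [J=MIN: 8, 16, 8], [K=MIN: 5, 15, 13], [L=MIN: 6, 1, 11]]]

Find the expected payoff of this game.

6

C (MIN): min(20, 0, 13) = 0
D (Chance): 1/3·14 + 1/3·3 + 1/3·8 = 8.33
B (MAX): max(0, 8.33, 3) = 8.33
F (MIN): min(15, 0, 14) = 0
G (MIN): min(6, 8, 8) = 6
H (MIN): min(2, 4, 12) = 2
E (MAX): max(0, 6, 2) = 6
J (MIN): min(8, 16, 8) = 8
K (MIN): min(5, 15, 13) = 5
L (MIN): min(6, 1, 11) = 1
I (MAX): max(8, 5, 1) = 8
Root (MIN): min(8.33, 6, 8) = 6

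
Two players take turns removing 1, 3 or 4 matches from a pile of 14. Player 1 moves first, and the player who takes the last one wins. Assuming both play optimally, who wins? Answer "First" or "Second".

Second

Positions where the player to move wins (W) vs loses (L):
i:   0  1  2  3  4  5  6  7  8  9 10 11 12 13 14
     L  W  L  W  W  W  W  L  W  L  W  W  W  W  L
Position 14 is L, so the second player wins.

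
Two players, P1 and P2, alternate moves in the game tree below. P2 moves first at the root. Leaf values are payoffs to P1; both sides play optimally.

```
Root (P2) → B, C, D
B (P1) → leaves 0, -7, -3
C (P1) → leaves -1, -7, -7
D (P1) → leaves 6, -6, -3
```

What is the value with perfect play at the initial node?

-1

B (P1): max(0, -7, -3) = 0
C (P1): max(-1, -7, -7) = -1
D (P1): max(6, -6, -3) = 6
Root (P2): min(0, -1, 6) = -1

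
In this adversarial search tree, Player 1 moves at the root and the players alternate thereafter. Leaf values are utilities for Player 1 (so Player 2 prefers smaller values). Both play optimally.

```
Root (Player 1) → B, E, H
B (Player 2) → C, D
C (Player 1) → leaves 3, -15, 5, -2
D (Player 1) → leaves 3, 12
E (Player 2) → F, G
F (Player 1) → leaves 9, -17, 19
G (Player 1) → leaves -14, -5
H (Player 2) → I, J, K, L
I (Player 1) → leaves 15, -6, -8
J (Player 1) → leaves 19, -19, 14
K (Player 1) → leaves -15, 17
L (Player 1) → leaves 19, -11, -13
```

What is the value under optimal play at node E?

-5

F: max(9, -17, 19) = 19
G: max(-14, -5) = -5
E: min(19, -5) = -5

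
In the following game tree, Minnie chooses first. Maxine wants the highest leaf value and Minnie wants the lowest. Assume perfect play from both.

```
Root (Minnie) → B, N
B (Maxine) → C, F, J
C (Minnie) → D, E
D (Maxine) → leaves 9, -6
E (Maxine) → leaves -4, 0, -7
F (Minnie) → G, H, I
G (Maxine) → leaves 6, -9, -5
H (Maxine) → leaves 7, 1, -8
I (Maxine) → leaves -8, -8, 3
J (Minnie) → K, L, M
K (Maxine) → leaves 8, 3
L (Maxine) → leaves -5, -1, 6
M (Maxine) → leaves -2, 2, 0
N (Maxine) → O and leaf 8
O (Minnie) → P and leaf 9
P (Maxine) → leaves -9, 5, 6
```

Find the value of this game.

D (Maxine): max(9, -6) = 9
E (Maxine): max(-4, 0, -7) = 0
C (Minnie): min(9, 0) = 0
G (Maxine): max(6, -9, -5) = 6
H (Maxine): max(7, 1, -8) = 7
I (Maxine): max(-8, -8, 3) = 3
F (Minnie): min(6, 7, 3) = 3
K (Maxine): max(8, 3) = 8
L (Maxine): max(-5, -1, 6) = 6
M (Maxine): max(-2, 2, 0) = 2
J (Minnie): min(8, 6, 2) = 2
B (Maxine): max(0, 3, 2) = 3
P (Maxine): max(-9, 5, 6) = 6
O (Minnie): min(6, 9) = 6
N (Maxine): max(6, 8) = 8
Root (Minnie): min(3, 8) = 3

3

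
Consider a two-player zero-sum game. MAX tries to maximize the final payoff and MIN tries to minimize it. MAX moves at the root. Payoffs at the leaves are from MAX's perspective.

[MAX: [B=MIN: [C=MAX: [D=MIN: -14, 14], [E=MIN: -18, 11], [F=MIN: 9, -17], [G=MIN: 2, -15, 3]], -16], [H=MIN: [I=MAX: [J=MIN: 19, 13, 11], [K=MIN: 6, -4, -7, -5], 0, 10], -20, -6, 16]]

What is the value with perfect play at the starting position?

D (MIN): min(-14, 14) = -14
E (MIN): min(-18, 11) = -18
F (MIN): min(9, -17) = -17
G (MIN): min(2, -15, 3) = -15
C (MAX): max(-14, -18, -17, -15) = -14
B (MIN): min(-14, -16) = -16
J (MIN): min(19, 13, 11) = 11
K (MIN): min(6, -4, -7, -5) = -7
I (MAX): max(11, -7, 0, 10) = 11
H (MIN): min(11, -20, -6, 16) = -20
Root (MAX): max(-16, -20) = -16

-16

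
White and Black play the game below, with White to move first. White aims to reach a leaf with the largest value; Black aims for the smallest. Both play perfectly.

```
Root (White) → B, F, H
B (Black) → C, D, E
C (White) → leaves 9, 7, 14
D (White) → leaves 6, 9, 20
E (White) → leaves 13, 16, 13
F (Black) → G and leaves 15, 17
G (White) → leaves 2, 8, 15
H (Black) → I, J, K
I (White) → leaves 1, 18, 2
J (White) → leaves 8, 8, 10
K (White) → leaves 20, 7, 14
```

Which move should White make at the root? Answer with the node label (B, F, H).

F

C (White): max(9, 7, 14) = 14
D (White): max(6, 9, 20) = 20
E (White): max(13, 16, 13) = 16
B (Black): min(14, 20, 16) = 14
G (White): max(2, 8, 15) = 15
F (Black): min(15, 15, 17) = 15
I (White): max(1, 18, 2) = 18
J (White): max(8, 8, 10) = 10
K (White): max(20, 7, 14) = 20
H (Black): min(18, 10, 20) = 10
Root (White): max(14, 15, 10) = 15
White picks the child with the highest value: F (value 15).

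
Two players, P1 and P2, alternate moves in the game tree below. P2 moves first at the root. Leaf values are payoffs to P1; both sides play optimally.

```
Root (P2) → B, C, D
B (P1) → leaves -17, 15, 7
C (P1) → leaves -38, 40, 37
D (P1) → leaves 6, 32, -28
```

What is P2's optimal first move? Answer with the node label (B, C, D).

B (P1): max(-17, 15, 7) = 15
C (P1): max(-38, 40, 37) = 40
D (P1): max(6, 32, -28) = 32
Root (P2): min(15, 40, 32) = 15
P2 picks the child with the lowest value: B (value 15).

B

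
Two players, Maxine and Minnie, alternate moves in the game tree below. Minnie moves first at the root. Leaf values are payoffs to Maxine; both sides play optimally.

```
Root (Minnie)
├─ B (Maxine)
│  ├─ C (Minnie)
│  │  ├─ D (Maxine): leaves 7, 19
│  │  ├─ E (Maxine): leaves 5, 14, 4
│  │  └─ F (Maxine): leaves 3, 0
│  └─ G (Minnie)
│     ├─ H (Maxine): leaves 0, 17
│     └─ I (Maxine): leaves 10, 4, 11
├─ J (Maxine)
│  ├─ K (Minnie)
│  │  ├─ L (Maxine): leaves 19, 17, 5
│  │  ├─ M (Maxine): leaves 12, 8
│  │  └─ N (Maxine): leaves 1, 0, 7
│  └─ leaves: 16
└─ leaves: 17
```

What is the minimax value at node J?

16

L: max(19, 17, 5) = 19
M: max(12, 8) = 12
N: max(1, 0, 7) = 7
K: min(19, 12, 7) = 7
J: max(7, 16) = 16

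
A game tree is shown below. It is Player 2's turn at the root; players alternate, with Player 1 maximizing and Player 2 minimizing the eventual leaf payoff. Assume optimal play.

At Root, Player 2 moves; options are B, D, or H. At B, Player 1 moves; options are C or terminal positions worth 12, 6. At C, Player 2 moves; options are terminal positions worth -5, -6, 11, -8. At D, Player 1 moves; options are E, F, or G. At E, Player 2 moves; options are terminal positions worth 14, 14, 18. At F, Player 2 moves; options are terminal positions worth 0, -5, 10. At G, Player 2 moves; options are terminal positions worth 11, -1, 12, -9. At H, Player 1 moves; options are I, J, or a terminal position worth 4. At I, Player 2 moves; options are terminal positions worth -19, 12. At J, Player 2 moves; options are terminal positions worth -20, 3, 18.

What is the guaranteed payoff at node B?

12

C: min(-5, -6, 11, -8) = -8
B: max(-8, 12, 6) = 12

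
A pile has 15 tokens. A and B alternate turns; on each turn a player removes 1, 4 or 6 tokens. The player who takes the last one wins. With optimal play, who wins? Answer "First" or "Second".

Second

Mark each pile size as W (mover wins) or L (mover loses):
i:   0  1  2  3  4  5  6  7  8  9 10 11 12 13 14 15
     L  W  L  W  W  L  W  L  W  W  L  W  L  W  W  L
Position 15 is L, so the second player wins.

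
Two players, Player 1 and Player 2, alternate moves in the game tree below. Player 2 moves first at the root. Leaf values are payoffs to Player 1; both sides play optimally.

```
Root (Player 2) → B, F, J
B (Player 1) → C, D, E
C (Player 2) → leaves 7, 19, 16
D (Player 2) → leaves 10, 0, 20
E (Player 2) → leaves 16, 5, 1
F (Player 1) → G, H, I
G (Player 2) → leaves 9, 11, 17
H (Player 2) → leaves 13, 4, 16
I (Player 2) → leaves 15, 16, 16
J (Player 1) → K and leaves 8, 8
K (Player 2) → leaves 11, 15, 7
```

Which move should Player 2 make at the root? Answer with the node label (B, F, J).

C (Player 2): min(7, 19, 16) = 7
D (Player 2): min(10, 0, 20) = 0
E (Player 2): min(16, 5, 1) = 1
B (Player 1): max(7, 0, 1) = 7
G (Player 2): min(9, 11, 17) = 9
H (Player 2): min(13, 4, 16) = 4
I (Player 2): min(15, 16, 16) = 15
F (Player 1): max(9, 4, 15) = 15
K (Player 2): min(11, 15, 7) = 7
J (Player 1): max(7, 8, 8) = 8
Root (Player 2): min(7, 15, 8) = 7
Player 2 picks the child with the lowest value: B (value 7).

B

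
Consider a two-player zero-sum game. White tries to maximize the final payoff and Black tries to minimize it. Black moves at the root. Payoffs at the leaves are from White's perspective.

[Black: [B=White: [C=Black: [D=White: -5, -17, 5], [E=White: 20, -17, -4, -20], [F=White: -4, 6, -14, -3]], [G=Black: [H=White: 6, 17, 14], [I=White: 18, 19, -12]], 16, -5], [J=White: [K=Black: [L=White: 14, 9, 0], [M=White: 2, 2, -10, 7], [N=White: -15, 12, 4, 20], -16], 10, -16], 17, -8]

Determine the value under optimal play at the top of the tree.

D (White): max(-5, -17, 5) = 5
E (White): max(20, -17, -4, -20) = 20
F (White): max(-4, 6, -14, -3) = 6
C (Black): min(5, 20, 6) = 5
H (White): max(6, 17, 14) = 17
I (White): max(18, 19, -12) = 19
G (Black): min(17, 19) = 17
B (White): max(5, 17, 16, -5) = 17
L (White): max(14, 9, 0) = 14
M (White): max(2, 2, -10, 7) = 7
N (White): max(-15, 12, 4, 20) = 20
K (Black): min(14, 7, 20, -16) = -16
J (White): max(-16, 10, -16) = 10
Root (Black): min(17, 10, 17, -8) = -8

-8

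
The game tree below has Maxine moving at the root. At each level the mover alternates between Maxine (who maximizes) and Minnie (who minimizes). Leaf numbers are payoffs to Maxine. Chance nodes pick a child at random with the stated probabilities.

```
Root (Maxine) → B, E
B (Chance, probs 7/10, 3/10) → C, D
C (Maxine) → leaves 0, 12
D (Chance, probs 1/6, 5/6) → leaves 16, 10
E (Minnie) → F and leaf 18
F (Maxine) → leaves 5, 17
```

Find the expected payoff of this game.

C (Maxine): max(0, 12) = 12
D (Chance): 1/6·16 + 5/6·10 = 11
B (Chance): 7/10·12 + 3/10·11 = 11.7
F (Maxine): max(5, 17) = 17
E (Minnie): min(17, 18) = 17
Root (Maxine): max(11.7, 17) = 17

17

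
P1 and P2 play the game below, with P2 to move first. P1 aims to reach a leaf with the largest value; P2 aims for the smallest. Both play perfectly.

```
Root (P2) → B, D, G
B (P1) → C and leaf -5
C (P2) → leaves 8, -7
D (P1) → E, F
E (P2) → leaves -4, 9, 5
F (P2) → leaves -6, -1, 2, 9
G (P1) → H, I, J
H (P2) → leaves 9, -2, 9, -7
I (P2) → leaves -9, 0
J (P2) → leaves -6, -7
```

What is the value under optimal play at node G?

H: min(9, -2, 9, -7) = -7
I: min(-9, 0) = -9
J: min(-6, -7) = -7
G: max(-7, -9, -7) = -7

-7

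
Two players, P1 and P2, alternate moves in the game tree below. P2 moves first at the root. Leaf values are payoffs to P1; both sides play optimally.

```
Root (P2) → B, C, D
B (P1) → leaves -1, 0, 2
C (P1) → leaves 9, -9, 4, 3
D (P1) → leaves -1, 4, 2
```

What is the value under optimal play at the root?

B (P1): max(-1, 0, 2) = 2
C (P1): max(9, -9, 4, 3) = 9
D (P1): max(-1, 4, 2) = 4
Root (P2): min(2, 9, 4) = 2

2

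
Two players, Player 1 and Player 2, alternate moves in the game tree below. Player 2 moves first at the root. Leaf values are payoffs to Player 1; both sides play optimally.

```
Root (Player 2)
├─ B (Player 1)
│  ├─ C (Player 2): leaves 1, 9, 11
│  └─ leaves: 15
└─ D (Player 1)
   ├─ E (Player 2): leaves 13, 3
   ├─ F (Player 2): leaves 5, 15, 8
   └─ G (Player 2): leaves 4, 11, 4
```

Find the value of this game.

5

C (Player 2): min(1, 9, 11) = 1
B (Player 1): max(1, 15) = 15
E (Player 2): min(13, 3) = 3
F (Player 2): min(5, 15, 8) = 5
G (Player 2): min(4, 11, 4) = 4
D (Player 1): max(3, 5, 4) = 5
Root (Player 2): min(15, 5) = 5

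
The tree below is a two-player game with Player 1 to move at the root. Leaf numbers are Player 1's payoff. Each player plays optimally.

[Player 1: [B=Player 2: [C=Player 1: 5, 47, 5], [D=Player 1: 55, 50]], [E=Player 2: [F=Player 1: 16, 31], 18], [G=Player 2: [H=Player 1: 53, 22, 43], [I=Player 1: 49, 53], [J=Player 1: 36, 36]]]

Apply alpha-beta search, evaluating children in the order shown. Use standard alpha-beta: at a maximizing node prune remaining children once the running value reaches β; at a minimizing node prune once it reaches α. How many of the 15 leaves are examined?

C [α=-∞,β=+∞]: v=47
D [α=-∞,β=47]: v=55 after child 1 ≥ β → β-cutoff, skip 1
B [α=-∞,β=+∞]: v=47
F [α=47,β=+∞]: v=31
E [α=47,β=+∞]: v=31 after child 1 ≤ α → α-cutoff, skip 1
H [α=47,β=+∞]: v=53
I [α=47,β=53]: v=53
J [α=47,β=53]: v=36
G [α=47,β=+∞]: v=36
Root [α=-∞,β=+∞]: v=47
Leaves evaluated: 13 of 15.

13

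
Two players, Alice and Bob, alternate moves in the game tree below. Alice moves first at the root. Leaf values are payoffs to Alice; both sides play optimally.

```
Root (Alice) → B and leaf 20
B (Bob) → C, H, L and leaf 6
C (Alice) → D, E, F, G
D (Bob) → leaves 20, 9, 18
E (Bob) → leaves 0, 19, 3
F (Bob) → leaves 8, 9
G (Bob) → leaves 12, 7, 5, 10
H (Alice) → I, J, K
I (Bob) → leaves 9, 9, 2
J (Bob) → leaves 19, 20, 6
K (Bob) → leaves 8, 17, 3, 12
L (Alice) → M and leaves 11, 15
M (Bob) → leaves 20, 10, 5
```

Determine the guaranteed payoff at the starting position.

20

D (Bob): min(20, 9, 18) = 9
E (Bob): min(0, 19, 3) = 0
F (Bob): min(8, 9) = 8
G (Bob): min(12, 7, 5, 10) = 5
C (Alice): max(9, 0, 8, 5) = 9
I (Bob): min(9, 9, 2) = 2
J (Bob): min(19, 20, 6) = 6
K (Bob): min(8, 17, 3, 12) = 3
H (Alice): max(2, 6, 3) = 6
M (Bob): min(20, 10, 5) = 5
L (Alice): max(5, 11, 15) = 15
B (Bob): min(9, 6, 15, 6) = 6
Root (Alice): max(6, 20) = 20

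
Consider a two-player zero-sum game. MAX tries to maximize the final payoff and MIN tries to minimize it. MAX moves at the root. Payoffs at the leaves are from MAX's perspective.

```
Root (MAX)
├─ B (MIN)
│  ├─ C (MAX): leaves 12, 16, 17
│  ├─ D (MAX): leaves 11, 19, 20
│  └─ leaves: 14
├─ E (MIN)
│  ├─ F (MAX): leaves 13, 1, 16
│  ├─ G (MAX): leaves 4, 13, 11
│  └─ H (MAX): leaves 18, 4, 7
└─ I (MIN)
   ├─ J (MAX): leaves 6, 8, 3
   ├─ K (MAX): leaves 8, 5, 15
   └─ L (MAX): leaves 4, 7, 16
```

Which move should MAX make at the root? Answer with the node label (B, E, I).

B

C (MAX): max(12, 16, 17) = 17
D (MAX): max(11, 19, 20) = 20
B (MIN): min(17, 20, 14) = 14
F (MAX): max(13, 1, 16) = 16
G (MAX): max(4, 13, 11) = 13
H (MAX): max(18, 4, 7) = 18
E (MIN): min(16, 13, 18) = 13
J (MAX): max(6, 8, 3) = 8
K (MAX): max(8, 5, 15) = 15
L (MAX): max(4, 7, 16) = 16
I (MIN): min(8, 15, 16) = 8
Root (MAX): max(14, 13, 8) = 14
MAX picks the child with the highest value: B (value 14).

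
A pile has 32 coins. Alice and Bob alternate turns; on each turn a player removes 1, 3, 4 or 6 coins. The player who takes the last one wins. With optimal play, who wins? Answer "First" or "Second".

First

Positions where the player to move wins (W) vs loses (L):
i:   0  1  2  3  4  5  6  7  8  9 10 11 12 13 14 15 16 17 18 19 20 21 22 23 24 25 26 27 28 29 30 31 32
     L  W  L  W  W  W  W  L  W  L  W  W  W  W  L  W  L  W  W  W  W  L  W  L  W  W  W  W  L  W  L  W  W
Position 32 is W, so the first player wins.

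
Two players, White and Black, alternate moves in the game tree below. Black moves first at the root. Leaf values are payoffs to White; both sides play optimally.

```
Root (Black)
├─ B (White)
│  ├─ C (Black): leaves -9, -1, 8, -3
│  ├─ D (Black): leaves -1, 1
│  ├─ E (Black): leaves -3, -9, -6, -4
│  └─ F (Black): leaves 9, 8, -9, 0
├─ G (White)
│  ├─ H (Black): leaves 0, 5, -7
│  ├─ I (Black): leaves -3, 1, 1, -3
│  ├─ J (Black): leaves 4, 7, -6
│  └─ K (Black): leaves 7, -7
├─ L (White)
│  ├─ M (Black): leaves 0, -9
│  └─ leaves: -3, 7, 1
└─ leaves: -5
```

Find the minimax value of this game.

C (Black): min(-9, -1, 8, -3) = -9
D (Black): min(-1, 1) = -1
E (Black): min(-3, -9, -6, -4) = -9
F (Black): min(9, 8, -9, 0) = -9
B (White): max(-9, -1, -9, -9) = -1
H (Black): min(0, 5, -7) = -7
I (Black): min(-3, 1, 1, -3) = -3
J (Black): min(4, 7, -6) = -6
K (Black): min(7, -7) = -7
G (White): max(-7, -3, -6, -7) = -3
M (Black): min(0, -9) = -9
L (White): max(-9, -3, 7, 1) = 7
Root (Black): min(-1, -3, 7, -5) = -5

-5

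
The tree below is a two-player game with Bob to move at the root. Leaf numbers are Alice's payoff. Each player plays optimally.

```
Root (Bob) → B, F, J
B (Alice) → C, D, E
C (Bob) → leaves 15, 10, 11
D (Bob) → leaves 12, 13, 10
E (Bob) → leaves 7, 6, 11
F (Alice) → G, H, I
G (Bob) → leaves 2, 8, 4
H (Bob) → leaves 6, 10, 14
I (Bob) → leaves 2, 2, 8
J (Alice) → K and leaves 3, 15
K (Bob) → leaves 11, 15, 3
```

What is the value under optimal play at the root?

6

C (Bob): min(15, 10, 11) = 10
D (Bob): min(12, 13, 10) = 10
E (Bob): min(7, 6, 11) = 6
B (Alice): max(10, 10, 6) = 10
G (Bob): min(2, 8, 4) = 2
H (Bob): min(6, 10, 14) = 6
I (Bob): min(2, 2, 8) = 2
F (Alice): max(2, 6, 2) = 6
K (Bob): min(11, 15, 3) = 3
J (Alice): max(3, 3, 15) = 15
Root (Bob): min(10, 6, 15) = 6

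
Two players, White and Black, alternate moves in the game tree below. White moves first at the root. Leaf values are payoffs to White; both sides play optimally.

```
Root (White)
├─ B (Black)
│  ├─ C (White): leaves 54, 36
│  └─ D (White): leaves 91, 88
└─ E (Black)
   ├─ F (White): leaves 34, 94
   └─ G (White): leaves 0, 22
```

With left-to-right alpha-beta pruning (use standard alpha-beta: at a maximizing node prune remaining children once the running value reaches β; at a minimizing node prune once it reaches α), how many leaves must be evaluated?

C [α=-∞,β=+∞]: v=54
D [α=-∞,β=54]: v=91 after child 1 ≥ β → β-cutoff, skip 1
B [α=-∞,β=+∞]: v=54
F [α=54,β=+∞]: v=94
G [α=54,β=94]: v=22
E [α=54,β=+∞]: v=22
Root [α=-∞,β=+∞]: v=54
Leaves evaluated: 7 of 8.

7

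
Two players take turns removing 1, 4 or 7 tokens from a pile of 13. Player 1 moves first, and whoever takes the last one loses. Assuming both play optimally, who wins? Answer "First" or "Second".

Compute winning (W) and losing (L) positions by backward induction:
i:   0  1  2  3  4  5  6  7  8  9 10 11 12 13
     W  L  W  L  W  W  L  W  W  L  W  L  W  W
Position 13 is W, so the first player wins.

First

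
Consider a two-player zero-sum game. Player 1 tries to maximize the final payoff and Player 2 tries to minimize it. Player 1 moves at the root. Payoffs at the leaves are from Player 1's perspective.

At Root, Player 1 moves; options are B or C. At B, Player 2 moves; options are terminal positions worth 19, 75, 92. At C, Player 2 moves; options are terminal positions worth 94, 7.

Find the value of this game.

19

B (Player 2): min(19, 75, 92) = 19
C (Player 2): min(94, 7) = 7
Root (Player 1): max(19, 7) = 19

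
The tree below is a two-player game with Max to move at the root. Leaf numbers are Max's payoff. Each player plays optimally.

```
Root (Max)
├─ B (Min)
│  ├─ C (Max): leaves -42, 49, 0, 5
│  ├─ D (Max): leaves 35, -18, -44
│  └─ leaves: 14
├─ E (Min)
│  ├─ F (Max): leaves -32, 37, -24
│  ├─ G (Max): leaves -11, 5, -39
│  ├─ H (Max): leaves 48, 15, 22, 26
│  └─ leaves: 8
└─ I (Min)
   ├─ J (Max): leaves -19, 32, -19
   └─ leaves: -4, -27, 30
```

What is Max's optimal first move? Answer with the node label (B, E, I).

C (Max): max(-42, 49, 0, 5) = 49
D (Max): max(35, -18, -44) = 35
B (Min): min(49, 35, 14) = 14
F (Max): max(-32, 37, -24) = 37
G (Max): max(-11, 5, -39) = 5
H (Max): max(48, 15, 22, 26) = 48
E (Min): min(37, 5, 48, 8) = 5
J (Max): max(-19, 32, -19) = 32
I (Min): min(32, -4, -27, 30) = -27
Root (Max): max(14, 5, -27) = 14
Max picks the child with the highest value: B (value 14).

B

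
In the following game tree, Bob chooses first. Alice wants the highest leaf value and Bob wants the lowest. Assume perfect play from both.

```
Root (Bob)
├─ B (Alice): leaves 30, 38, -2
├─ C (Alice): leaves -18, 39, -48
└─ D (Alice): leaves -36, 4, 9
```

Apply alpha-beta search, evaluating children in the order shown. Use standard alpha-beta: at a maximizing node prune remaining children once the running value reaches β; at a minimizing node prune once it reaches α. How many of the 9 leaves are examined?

B [α=-∞,β=+∞]: v=38
C [α=-∞,β=38]: v=39 after child 2 ≥ β → β-cutoff, skip 1
D [α=-∞,β=38]: v=9
Root [α=-∞,β=+∞]: v=9
Leaves evaluated: 8 of 9.

8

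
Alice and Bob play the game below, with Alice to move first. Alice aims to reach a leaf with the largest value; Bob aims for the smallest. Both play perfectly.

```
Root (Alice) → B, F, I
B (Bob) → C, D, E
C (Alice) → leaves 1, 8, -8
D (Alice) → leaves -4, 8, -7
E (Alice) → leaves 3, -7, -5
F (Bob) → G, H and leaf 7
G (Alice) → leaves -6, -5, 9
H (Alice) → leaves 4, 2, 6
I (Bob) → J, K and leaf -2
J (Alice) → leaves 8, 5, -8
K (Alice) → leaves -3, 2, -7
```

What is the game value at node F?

G: max(-6, -5, 9) = 9
H: max(4, 2, 6) = 6
F: min(9, 6, 7) = 6

6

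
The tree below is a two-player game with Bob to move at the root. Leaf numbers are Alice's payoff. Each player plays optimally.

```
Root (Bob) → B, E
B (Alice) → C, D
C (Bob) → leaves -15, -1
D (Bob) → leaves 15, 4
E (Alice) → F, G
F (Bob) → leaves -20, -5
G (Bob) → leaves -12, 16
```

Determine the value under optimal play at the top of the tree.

-12

C (Bob): min(-15, -1) = -15
D (Bob): min(15, 4) = 4
B (Alice): max(-15, 4) = 4
F (Bob): min(-20, -5) = -20
G (Bob): min(-12, 16) = -12
E (Alice): max(-20, -12) = -12
Root (Bob): min(4, -12) = -12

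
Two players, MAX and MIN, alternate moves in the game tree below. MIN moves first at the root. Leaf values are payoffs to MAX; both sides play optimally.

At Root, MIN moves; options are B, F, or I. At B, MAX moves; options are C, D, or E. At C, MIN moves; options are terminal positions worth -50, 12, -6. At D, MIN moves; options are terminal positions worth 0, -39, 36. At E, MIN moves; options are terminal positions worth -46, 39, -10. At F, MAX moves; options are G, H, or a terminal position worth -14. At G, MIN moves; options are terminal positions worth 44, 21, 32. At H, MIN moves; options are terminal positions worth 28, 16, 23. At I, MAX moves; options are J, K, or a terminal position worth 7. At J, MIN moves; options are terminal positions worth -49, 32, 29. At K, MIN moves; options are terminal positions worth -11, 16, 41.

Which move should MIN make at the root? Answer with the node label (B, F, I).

C (MIN): min(-50, 12, -6) = -50
D (MIN): min(0, -39, 36) = -39
E (MIN): min(-46, 39, -10) = -46
B (MAX): max(-50, -39, -46) = -39
G (MIN): min(44, 21, 32) = 21
H (MIN): min(28, 16, 23) = 16
F (MAX): max(21, 16, -14) = 21
J (MIN): min(-49, 32, 29) = -49
K (MIN): min(-11, 16, 41) = -11
I (MAX): max(-49, -11, 7) = 7
Root (MIN): min(-39, 21, 7) = -39
MIN picks the child with the lowest value: B (value -39).

B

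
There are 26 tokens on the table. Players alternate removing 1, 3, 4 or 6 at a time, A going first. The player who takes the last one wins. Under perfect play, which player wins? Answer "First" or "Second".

First

Mark each pile size as W (mover wins) or L (mover loses):
i:   0  1  2  3  4  5  6  7  8  9 10 11 12 13 14 15 16 17 18 19 20 21 22 23 24 25 26
     L  W  L  W  W  W  W  L  W  L  W  W  W  W  L  W  L  W  W  W  W  L  W  L  W  W  W
Position 26 is W, so the first player wins.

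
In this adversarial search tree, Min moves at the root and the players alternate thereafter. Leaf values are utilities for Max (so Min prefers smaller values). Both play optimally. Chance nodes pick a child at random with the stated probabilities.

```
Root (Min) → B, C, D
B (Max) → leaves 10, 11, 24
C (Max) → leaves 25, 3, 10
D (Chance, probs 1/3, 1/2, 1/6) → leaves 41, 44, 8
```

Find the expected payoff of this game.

24

B (Max): max(10, 11, 24) = 24
C (Max): max(25, 3, 10) = 25
D (Chance): 1/3·41 + 1/2·44 + 1/6·8 = 37
Root (Min): min(24, 25, 37) = 24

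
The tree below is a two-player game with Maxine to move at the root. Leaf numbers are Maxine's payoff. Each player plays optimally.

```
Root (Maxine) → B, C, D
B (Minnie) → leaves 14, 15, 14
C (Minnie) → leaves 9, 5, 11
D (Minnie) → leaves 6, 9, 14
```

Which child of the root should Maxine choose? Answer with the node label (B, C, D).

B (Minnie): min(14, 15, 14) = 14
C (Minnie): min(9, 5, 11) = 5
D (Minnie): min(6, 9, 14) = 6
Root (Maxine): max(14, 5, 6) = 14
Maxine picks the child with the highest value: B (value 14).

B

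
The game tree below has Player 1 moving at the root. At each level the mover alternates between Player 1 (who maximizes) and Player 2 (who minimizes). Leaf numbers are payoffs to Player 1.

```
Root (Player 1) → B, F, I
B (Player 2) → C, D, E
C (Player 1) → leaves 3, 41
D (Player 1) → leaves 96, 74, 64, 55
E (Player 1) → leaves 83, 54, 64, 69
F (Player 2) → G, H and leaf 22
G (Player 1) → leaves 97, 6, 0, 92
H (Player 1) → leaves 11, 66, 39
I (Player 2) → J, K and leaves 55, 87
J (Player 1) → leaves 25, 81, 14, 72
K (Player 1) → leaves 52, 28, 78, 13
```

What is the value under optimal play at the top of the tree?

55

C (Player 1): max(3, 41) = 41
D (Player 1): max(96, 74, 64, 55) = 96
E (Player 1): max(83, 54, 64, 69) = 83
B (Player 2): min(41, 96, 83) = 41
G (Player 1): max(97, 6, 0, 92) = 97
H (Player 1): max(11, 66, 39) = 66
F (Player 2): min(97, 66, 22) = 22
J (Player 1): max(25, 81, 14, 72) = 81
K (Player 1): max(52, 28, 78, 13) = 78
I (Player 2): min(81, 78, 55, 87) = 55
Root (Player 1): max(41, 22, 55) = 55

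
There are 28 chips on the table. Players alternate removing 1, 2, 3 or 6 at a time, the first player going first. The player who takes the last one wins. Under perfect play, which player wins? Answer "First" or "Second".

Second

Positions where the player to move wins (W) vs loses (L):
i:   0  1  2  3  4  5  6  7  8  9 10 11 12 13 14 15 16 17 18 19 20 21 22 23 24 25 26 27 28
     L  W  W  W  L  W  W  W  L  W  W  W  L  W  W  W  L  W  W  W  L  W  W  W  L  W  W  W  L
Position 28 is L, so the second player wins.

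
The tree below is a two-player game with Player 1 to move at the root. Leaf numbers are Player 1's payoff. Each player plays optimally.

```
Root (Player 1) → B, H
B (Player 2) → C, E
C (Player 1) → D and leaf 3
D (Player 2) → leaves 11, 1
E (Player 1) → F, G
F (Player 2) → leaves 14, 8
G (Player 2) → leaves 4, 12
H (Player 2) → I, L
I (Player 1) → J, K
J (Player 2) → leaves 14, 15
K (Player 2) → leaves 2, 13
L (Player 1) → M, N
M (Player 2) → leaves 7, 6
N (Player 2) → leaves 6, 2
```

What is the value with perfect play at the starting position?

D (Player 2): min(11, 1) = 1
C (Player 1): max(1, 3) = 3
F (Player 2): min(14, 8) = 8
G (Player 2): min(4, 12) = 4
E (Player 1): max(8, 4) = 8
B (Player 2): min(3, 8) = 3
J (Player 2): min(14, 15) = 14
K (Player 2): min(2, 13) = 2
I (Player 1): max(14, 2) = 14
M (Player 2): min(7, 6) = 6
N (Player 2): min(6, 2) = 2
L (Player 1): max(6, 2) = 6
H (Player 2): min(14, 6) = 6
Root (Player 1): max(3, 6) = 6

6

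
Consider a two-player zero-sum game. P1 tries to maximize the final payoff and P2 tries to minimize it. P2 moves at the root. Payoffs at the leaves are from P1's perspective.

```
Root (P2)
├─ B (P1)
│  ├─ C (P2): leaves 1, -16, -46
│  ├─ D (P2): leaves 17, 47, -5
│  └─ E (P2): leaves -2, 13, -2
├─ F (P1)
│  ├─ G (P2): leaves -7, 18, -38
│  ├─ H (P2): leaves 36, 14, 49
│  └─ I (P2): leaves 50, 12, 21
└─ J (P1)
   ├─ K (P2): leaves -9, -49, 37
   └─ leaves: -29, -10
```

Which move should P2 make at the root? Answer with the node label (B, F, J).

J

C (P2): min(1, -16, -46) = -46
D (P2): min(17, 47, -5) = -5
E (P2): min(-2, 13, -2) = -2
B (P1): max(-46, -5, -2) = -2
G (P2): min(-7, 18, -38) = -38
H (P2): min(36, 14, 49) = 14
I (P2): min(50, 12, 21) = 12
F (P1): max(-38, 14, 12) = 14
K (P2): min(-9, -49, 37) = -49
J (P1): max(-49, -29, -10) = -10
Root (P2): min(-2, 14, -10) = -10
P2 picks the child with the lowest value: J (value -10).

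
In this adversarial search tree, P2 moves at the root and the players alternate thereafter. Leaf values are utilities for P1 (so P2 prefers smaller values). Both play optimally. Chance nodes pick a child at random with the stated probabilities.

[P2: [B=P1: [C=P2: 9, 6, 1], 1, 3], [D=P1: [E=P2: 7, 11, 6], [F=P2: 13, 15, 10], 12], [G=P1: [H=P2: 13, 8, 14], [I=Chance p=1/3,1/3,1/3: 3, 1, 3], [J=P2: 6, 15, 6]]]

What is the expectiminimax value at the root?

C (P2): min(9, 6, 1) = 1
B (P1): max(1, 1, 3) = 3
E (P2): min(7, 11, 6) = 6
F (P2): min(13, 15, 10) = 10
D (P1): max(6, 10, 12) = 12
H (P2): min(13, 8, 14) = 8
I (Chance): 1/3·3 + 1/3·1 + 1/3·3 = 2.33
J (P2): min(6, 15, 6) = 6
G (P1): max(8, 2.33, 6) = 8
Root (P2): min(3, 12, 8) = 3

3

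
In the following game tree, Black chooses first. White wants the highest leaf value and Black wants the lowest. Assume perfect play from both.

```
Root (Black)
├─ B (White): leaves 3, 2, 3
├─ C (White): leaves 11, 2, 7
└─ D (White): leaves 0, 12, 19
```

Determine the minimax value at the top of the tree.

3

B (White): max(3, 2, 3) = 3
C (White): max(11, 2, 7) = 11
D (White): max(0, 12, 19) = 19
Root (Black): min(3, 11, 19) = 3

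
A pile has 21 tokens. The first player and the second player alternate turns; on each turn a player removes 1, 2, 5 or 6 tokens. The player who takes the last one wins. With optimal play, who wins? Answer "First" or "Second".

Positions where the player to move wins (W) vs loses (L):
i:   0  1  2  3  4  5  6  7  8  9 10 11 12 13 14 15 16 17 18 19 20 21
     L  W  W  L  W  W  W  L  W  W  L  W  W  W  L  W  W  L  W  W  W  L
Position 21 is L, so the second player wins.

Second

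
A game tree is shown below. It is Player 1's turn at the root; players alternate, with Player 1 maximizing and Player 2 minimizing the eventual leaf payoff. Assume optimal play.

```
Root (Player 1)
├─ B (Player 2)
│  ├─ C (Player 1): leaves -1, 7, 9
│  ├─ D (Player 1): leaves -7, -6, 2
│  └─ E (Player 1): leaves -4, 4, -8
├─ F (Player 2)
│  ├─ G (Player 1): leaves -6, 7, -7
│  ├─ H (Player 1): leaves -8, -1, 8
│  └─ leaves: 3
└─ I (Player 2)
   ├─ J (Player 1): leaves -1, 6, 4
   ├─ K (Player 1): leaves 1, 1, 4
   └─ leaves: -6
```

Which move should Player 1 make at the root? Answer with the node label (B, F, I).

C (Player 1): max(-1, 7, 9) = 9
D (Player 1): max(-7, -6, 2) = 2
E (Player 1): max(-4, 4, -8) = 4
B (Player 2): min(9, 2, 4) = 2
G (Player 1): max(-6, 7, -7) = 7
H (Player 1): max(-8, -1, 8) = 8
F (Player 2): min(7, 8, 3) = 3
J (Player 1): max(-1, 6, 4) = 6
K (Player 1): max(1, 1, 4) = 4
I (Player 2): min(6, 4, -6) = -6
Root (Player 1): max(2, 3, -6) = 3
Player 1 picks the child with the highest value: F (value 3).

F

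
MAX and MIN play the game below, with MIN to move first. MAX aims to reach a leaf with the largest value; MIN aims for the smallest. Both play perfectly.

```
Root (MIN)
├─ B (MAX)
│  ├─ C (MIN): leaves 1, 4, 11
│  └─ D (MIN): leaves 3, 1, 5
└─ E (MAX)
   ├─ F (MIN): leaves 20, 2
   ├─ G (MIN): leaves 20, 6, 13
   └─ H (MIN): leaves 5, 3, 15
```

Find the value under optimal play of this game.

1

C (MIN): min(1, 4, 11) = 1
D (MIN): min(3, 1, 5) = 1
B (MAX): max(1, 1) = 1
F (MIN): min(20, 2) = 2
G (MIN): min(20, 6, 13) = 6
H (MIN): min(5, 3, 15) = 3
E (MAX): max(2, 6, 3) = 6
Root (MIN): min(1, 6) = 1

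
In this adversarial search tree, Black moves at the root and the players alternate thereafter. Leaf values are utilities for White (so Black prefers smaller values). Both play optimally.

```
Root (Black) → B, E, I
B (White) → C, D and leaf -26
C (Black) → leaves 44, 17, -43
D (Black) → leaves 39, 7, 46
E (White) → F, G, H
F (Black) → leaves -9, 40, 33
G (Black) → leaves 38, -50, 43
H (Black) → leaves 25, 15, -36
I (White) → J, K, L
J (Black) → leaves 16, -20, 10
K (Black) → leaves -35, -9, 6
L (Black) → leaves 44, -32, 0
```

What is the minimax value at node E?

F: min(-9, 40, 33) = -9
G: min(38, -50, 43) = -50
H: min(25, 15, -36) = -36
E: max(-9, -50, -36) = -9

-9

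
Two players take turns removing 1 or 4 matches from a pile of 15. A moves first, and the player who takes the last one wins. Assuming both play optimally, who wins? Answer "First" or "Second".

i:   0  1  2  3  4  5  6  7  8  9 10 11 12 13 14 15
     L  W  L  W  W  L  W  L  W  W  L  W  L  W  W  L
Position 15 is L, so the second player wins.

Second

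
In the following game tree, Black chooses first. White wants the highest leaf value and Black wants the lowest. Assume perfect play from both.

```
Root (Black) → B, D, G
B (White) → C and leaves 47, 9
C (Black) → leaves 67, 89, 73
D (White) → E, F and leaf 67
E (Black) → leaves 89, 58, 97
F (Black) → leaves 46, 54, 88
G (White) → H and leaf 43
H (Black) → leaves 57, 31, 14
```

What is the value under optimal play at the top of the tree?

C (Black): min(67, 89, 73) = 67
B (White): max(67, 47, 9) = 67
E (Black): min(89, 58, 97) = 58
F (Black): min(46, 54, 88) = 46
D (White): max(58, 46, 67) = 67
H (Black): min(57, 31, 14) = 14
G (White): max(14, 43) = 43
Root (Black): min(67, 67, 43) = 43

43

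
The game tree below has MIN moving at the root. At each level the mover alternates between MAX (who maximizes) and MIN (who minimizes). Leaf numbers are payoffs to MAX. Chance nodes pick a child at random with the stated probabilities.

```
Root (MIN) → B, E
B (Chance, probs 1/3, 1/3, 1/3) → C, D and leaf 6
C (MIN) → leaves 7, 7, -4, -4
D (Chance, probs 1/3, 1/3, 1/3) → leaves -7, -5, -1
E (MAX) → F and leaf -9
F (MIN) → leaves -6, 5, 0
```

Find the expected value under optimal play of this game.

C (MIN): min(7, 7, -4, -4) = -4
D (Chance): 1/3·-7 + 1/3·-5 + 1/3·-1 = -4.33
B (Chance): 1/3·-4 + 1/3·-4.33 + 1/3·6 = -0.78
F (MIN): min(-6, 5, 0) = -6
E (MAX): max(-6, -9) = -6
Root (MIN): min(-0.78, -6) = -6

-6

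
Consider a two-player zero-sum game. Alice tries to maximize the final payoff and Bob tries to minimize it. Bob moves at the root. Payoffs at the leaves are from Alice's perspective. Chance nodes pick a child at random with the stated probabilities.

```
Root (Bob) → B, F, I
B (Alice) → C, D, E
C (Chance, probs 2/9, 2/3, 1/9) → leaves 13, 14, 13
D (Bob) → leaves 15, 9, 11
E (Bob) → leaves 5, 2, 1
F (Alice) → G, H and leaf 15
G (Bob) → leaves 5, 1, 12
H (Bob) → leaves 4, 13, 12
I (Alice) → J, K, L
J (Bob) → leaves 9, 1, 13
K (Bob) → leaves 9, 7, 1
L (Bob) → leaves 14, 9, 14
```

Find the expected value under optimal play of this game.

9

C (Chance): 2/9·13 + 2/3·14 + 1/9·13 = 13.67
D (Bob): min(15, 9, 11) = 9
E (Bob): min(5, 2, 1) = 1
B (Alice): max(13.67, 9, 1) = 13.67
G (Bob): min(5, 1, 12) = 1
H (Bob): min(4, 13, 12) = 4
F (Alice): max(1, 4, 15) = 15
J (Bob): min(9, 1, 13) = 1
K (Bob): min(9, 7, 1) = 1
L (Bob): min(14, 9, 14) = 9
I (Alice): max(1, 1, 9) = 9
Root (Bob): min(13.67, 15, 9) = 9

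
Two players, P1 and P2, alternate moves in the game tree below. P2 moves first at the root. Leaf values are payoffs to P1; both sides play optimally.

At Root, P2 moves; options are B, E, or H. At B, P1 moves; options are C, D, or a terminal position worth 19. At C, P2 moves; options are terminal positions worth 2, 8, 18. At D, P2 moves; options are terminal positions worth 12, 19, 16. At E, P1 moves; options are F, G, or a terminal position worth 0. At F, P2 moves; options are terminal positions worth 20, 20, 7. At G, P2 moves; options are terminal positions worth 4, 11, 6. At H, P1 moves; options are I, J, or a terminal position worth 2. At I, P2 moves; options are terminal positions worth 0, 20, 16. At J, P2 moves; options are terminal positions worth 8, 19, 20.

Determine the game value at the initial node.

7

C (P2): min(2, 8, 18) = 2
D (P2): min(12, 19, 16) = 12
B (P1): max(2, 12, 19) = 19
F (P2): min(20, 20, 7) = 7
G (P2): min(4, 11, 6) = 4
E (P1): max(7, 4, 0) = 7
I (P2): min(0, 20, 16) = 0
J (P2): min(8, 19, 20) = 8
H (P1): max(0, 8, 2) = 8
Root (P2): min(19, 7, 8) = 7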